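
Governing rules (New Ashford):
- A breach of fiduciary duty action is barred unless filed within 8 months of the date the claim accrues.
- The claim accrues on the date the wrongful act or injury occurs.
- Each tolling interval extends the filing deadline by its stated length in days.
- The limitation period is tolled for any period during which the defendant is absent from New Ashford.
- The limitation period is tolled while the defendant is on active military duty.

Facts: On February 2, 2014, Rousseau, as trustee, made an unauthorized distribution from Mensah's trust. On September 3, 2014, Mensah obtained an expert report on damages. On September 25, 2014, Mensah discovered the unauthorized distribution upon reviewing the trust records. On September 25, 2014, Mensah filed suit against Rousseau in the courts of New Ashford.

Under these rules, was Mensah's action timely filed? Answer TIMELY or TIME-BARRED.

Because the rule ties accrual to occurrence, the claim accrued on February 2, 2014, not on the September 25, 2014 discovery date.
Adding the 8 months base period to February 2, 2014 gives a deadline of October 2, 2014, before any tolling.
Nothing else in the chronology tolls or restarts the period.
Filing on September 25, 2014 beat the October 2, 2014 deadline — the action is timely.

TIMELY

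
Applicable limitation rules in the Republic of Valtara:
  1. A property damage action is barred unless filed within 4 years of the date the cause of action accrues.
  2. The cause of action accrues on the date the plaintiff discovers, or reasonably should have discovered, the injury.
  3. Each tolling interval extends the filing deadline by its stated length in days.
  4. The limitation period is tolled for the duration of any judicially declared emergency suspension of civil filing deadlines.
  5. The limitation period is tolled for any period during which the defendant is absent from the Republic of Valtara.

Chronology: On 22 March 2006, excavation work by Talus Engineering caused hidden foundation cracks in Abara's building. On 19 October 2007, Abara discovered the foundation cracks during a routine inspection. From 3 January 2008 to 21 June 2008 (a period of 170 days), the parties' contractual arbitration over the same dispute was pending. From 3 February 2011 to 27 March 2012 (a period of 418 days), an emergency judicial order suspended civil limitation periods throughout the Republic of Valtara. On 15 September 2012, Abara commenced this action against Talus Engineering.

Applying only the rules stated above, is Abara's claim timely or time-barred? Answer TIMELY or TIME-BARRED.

Accrual is tied to discovery, so the period began on 19 October 2007 rather than on 22 March 2006 when the act occurred.
Adding the 4 years base period to 19 October 2007 gives a deadline of 19 October 2011, before any tolling.
The period was tolled for 418 days by the emergency suspension of filing deadlines (3 February 2011 to 27 March 2012), pushing the deadline to 10 December 2012.
No stated provision tolls the period for a pending arbitration, so the interval from 3 January 2008 to 21 June 2008 has no effect on the deadline.
Filing on 15 September 2012 beat the 10 December 2012 deadline — the action is timely.

TIMELY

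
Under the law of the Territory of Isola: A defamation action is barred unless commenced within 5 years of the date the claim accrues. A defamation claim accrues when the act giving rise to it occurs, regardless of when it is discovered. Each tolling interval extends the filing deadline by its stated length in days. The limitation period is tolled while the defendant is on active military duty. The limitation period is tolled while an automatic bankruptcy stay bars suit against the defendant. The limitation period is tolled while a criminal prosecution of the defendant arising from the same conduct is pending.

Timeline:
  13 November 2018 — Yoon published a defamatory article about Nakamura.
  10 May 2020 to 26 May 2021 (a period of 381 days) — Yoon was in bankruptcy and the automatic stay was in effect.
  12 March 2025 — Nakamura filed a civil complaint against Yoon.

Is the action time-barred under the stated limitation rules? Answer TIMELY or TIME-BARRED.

The limitation period began to run on 13 November 2018.
5 years from 13 November 2018 is 13 November 2023.
The automatic bankruptcy stay from 10 May 2020 to 26 May 2021 tolled the period for 381 days, extending the deadline to 28 November 2024.
Nakamura filed on 12 March 2025, after the 28 November 2024 deadline, so the action is time-barred.

TIME-BARRED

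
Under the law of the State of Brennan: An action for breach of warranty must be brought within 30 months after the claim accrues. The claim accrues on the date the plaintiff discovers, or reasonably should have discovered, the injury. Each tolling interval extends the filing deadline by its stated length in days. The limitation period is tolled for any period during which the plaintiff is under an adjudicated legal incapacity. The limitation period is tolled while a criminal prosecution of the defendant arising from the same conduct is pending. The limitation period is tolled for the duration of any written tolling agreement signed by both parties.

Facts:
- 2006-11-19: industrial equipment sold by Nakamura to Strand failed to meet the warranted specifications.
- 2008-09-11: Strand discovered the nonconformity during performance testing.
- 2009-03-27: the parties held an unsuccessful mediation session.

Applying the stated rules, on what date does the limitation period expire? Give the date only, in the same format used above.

Under the discovery rule, the claim accrued on 2008-09-11, when Strand discovered the injury — not on the 2006-11-19 date of the underlying act.
30 months from 2008-09-11 is 2011-03-11.
The other events in the timeline have no effect on the limitation period under the stated rules.

2011-03-11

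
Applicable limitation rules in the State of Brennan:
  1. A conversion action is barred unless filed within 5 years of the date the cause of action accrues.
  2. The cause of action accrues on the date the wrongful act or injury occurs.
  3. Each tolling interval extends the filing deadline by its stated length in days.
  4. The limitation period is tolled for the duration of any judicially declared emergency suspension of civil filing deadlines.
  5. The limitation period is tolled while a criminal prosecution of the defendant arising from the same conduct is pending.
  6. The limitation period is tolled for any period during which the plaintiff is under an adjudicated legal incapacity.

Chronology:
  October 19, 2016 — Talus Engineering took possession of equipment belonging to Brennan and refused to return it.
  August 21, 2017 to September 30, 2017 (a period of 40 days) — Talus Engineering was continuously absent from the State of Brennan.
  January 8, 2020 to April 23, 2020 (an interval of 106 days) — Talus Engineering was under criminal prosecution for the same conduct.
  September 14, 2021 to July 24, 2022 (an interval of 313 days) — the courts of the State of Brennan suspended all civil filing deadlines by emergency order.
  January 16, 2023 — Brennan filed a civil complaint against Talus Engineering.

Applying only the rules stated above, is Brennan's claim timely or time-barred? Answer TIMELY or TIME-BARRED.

The claim accrued on October 19, 2016, when the wrongful act occurred.
5 years from October 19, 2016 is October 19, 2021.
Because the pending criminal prosecution ran from January 8, 2020 to April 23, 2020, the deadline is extended by 106 days to February 2, 2022.
Because the emergency suspension of filing deadlines ran from September 14, 2021 to July 24, 2022, the deadline is extended by 313 days to December 12, 2022.
Although the defendant's absence ran from August 21, 2017 to September 30, 2017, the stated rules do not make that a tolling event, so it is disregarded.
The January 16, 2023 filing falls after the December 12, 2022 deadline; the claim is time-barred.

TIME-BARRED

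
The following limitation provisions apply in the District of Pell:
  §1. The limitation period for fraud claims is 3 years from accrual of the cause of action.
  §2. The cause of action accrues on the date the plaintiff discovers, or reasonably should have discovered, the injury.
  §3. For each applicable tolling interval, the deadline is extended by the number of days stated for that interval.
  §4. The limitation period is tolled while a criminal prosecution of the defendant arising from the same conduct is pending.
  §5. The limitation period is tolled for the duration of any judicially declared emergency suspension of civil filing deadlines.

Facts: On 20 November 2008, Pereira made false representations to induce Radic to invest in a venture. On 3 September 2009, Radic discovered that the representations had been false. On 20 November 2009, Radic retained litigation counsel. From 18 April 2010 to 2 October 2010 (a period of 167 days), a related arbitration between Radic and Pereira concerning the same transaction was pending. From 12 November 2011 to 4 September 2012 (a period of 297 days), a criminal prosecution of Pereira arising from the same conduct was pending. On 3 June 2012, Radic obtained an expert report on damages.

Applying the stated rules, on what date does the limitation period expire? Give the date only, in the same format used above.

Accrual is tied to discovery, so the period began on 3 September 2009 rather than on 20 November 2008 when the act occurred.
The untolled deadline — 3 years after 3 September 2009 — is 3 September 2012.
The pending criminal prosecution from 12 November 2011 to 4 September 2012 tolled the period for 297 days, extending the deadline to 27 June 2013.
The pending related arbitration from 18 April 2010 to 2 October 2010 does not toll the period, because no stated rule makes a pending arbitration a tolling event.
None of the other events listed affects the running of the period under the stated rules.

27 June 2013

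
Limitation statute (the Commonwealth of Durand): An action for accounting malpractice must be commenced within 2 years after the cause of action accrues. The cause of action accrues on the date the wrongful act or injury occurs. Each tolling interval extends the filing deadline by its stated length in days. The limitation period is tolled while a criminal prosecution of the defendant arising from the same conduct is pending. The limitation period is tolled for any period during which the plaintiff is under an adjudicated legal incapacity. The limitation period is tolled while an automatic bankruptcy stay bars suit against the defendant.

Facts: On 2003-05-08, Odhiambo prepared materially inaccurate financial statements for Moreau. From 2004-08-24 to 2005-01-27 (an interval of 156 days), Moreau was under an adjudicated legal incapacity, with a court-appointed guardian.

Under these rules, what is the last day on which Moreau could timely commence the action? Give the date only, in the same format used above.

The cause of action accrued on 2003-05-08, the date of the act.
The untolled deadline — 2 years after 2003-05-08 — is 2005-05-08.
Because the plaintiff's legal incapacity ran from 2004-08-24 to 2005-01-27, the deadline is extended by 156 days to 2005-10-11.

2005-10-11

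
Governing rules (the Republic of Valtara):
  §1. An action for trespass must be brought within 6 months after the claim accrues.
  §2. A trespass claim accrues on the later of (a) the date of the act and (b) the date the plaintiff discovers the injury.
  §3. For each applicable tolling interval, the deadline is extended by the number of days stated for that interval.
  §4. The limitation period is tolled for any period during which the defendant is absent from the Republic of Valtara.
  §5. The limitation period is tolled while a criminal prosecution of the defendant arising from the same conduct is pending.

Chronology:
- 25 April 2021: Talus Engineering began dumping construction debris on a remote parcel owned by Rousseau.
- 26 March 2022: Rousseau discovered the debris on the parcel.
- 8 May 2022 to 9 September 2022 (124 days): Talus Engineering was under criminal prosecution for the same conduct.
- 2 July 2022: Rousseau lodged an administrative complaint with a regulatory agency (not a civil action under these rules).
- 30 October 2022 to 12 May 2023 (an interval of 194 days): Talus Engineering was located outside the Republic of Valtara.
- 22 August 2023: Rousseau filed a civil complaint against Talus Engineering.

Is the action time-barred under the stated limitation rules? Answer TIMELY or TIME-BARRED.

TIME-BARRED

The claim accrued on 26 March 2022 — the later of the 25 April 2021 act and the 26 March 2022 discovery.
The untolled deadline — 6 months after 26 March 2022 — is 26 September 2022.
The period was tolled for 124 days by the pending criminal prosecution (8 May 2022 to 9 September 2022), pushing the deadline to 28 January 2023.
The defendant's absence from the jurisdiction from 30 October 2022 to 12 May 2023 tolled the period for 194 days, extending the deadline to 10 August 2023.
None of the other events listed affects the running of the period under the stated rules.
The 22 August 2023 filing falls after the 10 August 2023 deadline; the claim is time-barred.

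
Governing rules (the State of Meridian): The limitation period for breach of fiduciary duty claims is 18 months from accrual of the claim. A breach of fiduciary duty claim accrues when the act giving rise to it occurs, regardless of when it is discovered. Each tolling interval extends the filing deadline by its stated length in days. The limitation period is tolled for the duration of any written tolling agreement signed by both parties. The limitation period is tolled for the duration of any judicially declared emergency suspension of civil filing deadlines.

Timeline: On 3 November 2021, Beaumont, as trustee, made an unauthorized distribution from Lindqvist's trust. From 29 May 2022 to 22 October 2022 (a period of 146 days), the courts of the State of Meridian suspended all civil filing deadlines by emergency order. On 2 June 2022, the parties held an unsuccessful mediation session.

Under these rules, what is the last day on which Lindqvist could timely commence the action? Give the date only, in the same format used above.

26 September 2023

The claim accrued on 3 November 2021, when the wrongful act occurred.
18 months from 3 November 2021 is 3 May 2023.
The period was tolled for 146 days by the emergency suspension of filing deadlines (29 May 2022 to 22 October 2022), pushing the deadline to 26 September 2023.
The other events in the timeline have no effect on the limitation period under the stated rules.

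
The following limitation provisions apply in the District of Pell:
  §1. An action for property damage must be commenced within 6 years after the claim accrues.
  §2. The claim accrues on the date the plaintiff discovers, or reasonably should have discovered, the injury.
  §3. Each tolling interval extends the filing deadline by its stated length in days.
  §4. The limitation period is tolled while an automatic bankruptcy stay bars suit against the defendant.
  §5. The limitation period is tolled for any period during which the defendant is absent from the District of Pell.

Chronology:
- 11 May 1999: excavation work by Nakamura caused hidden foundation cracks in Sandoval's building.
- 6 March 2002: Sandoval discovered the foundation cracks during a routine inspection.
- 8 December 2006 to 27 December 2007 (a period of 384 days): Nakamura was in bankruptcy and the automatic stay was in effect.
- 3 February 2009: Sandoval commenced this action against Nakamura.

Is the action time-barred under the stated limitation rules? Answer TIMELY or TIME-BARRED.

The claim did not accrue until Sandoval discovered the injury on 6 March 2002; the 11 May 1999 act date does not start the clock under the stated rule.
Adding the 6 years base period to 6 March 2002 gives a deadline of 6 March 2008, before any tolling.
The automatic bankruptcy stay from 8 December 2006 to 27 December 2007 tolled the period for 384 days, extending the deadline to 25 March 2009.
Filing on 3 February 2009 beat the 25 March 2009 deadline — the action is timely.

TIMELY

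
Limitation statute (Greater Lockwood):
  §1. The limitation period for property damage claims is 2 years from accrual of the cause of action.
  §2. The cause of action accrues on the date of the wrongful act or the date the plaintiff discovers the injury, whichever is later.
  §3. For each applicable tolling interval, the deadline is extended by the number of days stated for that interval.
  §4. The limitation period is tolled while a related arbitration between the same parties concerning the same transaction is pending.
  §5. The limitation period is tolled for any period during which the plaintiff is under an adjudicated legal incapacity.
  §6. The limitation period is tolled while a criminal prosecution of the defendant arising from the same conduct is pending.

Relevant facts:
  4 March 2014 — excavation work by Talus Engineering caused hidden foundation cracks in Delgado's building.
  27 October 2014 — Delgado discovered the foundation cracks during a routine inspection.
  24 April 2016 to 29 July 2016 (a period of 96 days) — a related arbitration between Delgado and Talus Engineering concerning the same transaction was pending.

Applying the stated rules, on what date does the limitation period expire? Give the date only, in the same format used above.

The claim accrued on 27 October 2014 — the later of the 4 March 2014 act and the 27 October 2014 discovery.
Adding the 2 years base period to 27 October 2014 gives a deadline of 27 October 2016, before any tolling.
The period was tolled for 96 days by the pending related arbitration (24 April 2016 to 29 July 2016), pushing the deadline to 31 January 2017.

31 January 2017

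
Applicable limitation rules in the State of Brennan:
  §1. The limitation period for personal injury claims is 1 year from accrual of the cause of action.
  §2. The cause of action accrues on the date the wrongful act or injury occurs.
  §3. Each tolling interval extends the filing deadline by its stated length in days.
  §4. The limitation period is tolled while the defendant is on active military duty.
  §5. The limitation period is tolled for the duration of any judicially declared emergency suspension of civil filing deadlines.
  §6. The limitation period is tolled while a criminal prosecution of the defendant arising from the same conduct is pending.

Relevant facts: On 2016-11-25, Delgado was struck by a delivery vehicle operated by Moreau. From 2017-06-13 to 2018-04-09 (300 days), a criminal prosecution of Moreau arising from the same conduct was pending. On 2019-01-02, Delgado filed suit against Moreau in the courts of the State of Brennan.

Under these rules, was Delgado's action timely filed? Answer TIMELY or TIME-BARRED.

TIME-BARRED

The claim accrued on 2016-11-25, when the wrongful act occurred.
Adding the 1 year base period to 2016-11-25 gives a deadline of 2017-11-25, before any tolling.
Because the pending criminal prosecution ran from 2017-06-13 to 2018-04-09, the deadline is extended by 300 days to 2018-09-21.
Delgado filed on 2019-01-02, after the 2018-09-21 deadline, so the action is time-barred.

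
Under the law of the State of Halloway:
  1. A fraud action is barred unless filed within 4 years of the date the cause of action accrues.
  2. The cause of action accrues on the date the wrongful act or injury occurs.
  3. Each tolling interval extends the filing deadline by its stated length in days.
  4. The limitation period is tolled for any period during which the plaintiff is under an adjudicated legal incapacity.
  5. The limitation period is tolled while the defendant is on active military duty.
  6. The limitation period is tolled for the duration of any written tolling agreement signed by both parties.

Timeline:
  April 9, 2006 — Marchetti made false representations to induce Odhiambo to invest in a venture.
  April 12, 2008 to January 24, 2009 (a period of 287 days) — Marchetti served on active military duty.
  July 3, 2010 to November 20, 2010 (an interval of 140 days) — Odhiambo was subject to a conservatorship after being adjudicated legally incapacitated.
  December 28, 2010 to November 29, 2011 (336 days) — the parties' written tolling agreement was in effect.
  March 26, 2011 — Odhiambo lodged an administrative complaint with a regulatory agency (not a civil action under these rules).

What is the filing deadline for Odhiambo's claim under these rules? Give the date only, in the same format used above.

The cause of action accrued on April 9, 2006, the date of the act.
Adding the 4 years base period to April 9, 2006 gives a deadline of April 9, 2010, before any tolling.
Because the defendant's active military service ran from April 12, 2008 to January 24, 2009, the deadline is extended by 287 days to January 21, 2011.
The period was tolled for 140 days by the plaintiff's legal incapacity (July 3, 2010 to November 20, 2010), pushing the deadline to June 10, 2011.
The period was tolled for 336 days by the written tolling agreement (December 28, 2010 to November 29, 2011), pushing the deadline to May 11, 2012.
The other events in the timeline have no effect on the limitation period under the stated rules.

May 11, 2012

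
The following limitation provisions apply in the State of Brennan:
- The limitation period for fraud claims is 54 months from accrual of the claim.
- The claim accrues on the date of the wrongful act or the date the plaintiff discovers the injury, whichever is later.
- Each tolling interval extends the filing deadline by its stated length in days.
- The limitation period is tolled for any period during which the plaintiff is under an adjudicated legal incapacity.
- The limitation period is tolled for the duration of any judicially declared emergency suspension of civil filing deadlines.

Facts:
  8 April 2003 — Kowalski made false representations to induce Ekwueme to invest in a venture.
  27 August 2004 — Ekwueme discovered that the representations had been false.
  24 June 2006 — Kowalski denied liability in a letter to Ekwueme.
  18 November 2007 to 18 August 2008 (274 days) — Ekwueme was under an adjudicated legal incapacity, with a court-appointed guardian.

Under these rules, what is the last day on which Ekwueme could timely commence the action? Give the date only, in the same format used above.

28 November 2009

The claim accrued on 27 August 2004 — the later of the 8 April 2003 act and the 27 August 2004 discovery.
54 months from 27 August 2004 is 27 February 2009.
The period was tolled for 274 days by the plaintiff's legal incapacity (18 November 2007 to 18 August 2008), pushing the deadline to 28 November 2009.
The other events in the timeline have no effect on the limitation period under the stated rules.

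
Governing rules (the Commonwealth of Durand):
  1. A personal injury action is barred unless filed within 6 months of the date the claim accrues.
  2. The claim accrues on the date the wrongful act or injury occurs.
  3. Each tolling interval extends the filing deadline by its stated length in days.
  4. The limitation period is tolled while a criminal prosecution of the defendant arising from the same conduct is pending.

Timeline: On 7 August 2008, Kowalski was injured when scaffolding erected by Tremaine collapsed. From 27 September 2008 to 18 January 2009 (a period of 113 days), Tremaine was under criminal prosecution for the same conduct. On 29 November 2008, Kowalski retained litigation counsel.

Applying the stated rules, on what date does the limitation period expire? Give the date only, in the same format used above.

The claim accrued on 7 August 2008, the date of the act.
6 months from 7 August 2008 is 7 February 2009.
The pending criminal prosecution from 27 September 2008 to 18 January 2009 tolled the period for 113 days, extending the deadline to 31 May 2009.
None of the other events listed affects the running of the period under the stated rules.

31 May 2009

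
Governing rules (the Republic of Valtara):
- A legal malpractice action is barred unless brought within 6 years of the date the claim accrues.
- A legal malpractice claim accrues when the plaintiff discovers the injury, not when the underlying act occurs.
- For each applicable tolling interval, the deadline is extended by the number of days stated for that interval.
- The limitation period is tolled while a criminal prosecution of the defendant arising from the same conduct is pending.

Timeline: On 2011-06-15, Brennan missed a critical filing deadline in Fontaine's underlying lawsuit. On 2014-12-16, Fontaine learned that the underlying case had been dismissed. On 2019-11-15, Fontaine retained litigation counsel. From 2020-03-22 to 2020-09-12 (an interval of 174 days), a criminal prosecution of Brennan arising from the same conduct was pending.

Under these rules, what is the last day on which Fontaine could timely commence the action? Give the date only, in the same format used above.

2021-06-08

The claim did not accrue until Fontaine discovered the injury on 2014-12-16; the 2011-06-15 act date does not start the clock under the stated rule.
6 years from 2014-12-16 is 2020-12-16.
Because the pending criminal prosecution ran from 2020-03-22 to 2020-09-12, the deadline is extended by 174 days to 2021-06-08.
The other events in the timeline have no effect on the limitation period under the stated rules.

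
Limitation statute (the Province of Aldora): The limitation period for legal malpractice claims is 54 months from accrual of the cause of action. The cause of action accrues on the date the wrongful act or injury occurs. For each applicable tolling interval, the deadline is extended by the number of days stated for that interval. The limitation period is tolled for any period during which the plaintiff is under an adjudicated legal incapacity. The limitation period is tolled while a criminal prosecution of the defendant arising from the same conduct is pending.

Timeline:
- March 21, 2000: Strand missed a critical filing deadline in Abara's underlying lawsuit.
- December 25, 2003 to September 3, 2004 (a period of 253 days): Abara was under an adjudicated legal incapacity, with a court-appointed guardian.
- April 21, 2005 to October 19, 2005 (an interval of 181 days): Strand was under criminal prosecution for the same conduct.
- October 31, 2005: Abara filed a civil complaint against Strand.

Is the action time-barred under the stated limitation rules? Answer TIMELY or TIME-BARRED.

TIMELY

The claim accrued on March 21, 2000, when the wrongful act occurred.
54 months from March 21, 2000 is September 21, 2004.
The period was tolled for 253 days by the plaintiff's legal incapacity (December 25, 2003 to September 3, 2004), pushing the deadline to June 1, 2005.
The period was tolled for 181 days by the pending criminal prosecution (April 21, 2005 to October 19, 2005), pushing the deadline to November 29, 2005.
The October 31, 2005 filing precedes the November 29, 2005 deadline; the claim is timely.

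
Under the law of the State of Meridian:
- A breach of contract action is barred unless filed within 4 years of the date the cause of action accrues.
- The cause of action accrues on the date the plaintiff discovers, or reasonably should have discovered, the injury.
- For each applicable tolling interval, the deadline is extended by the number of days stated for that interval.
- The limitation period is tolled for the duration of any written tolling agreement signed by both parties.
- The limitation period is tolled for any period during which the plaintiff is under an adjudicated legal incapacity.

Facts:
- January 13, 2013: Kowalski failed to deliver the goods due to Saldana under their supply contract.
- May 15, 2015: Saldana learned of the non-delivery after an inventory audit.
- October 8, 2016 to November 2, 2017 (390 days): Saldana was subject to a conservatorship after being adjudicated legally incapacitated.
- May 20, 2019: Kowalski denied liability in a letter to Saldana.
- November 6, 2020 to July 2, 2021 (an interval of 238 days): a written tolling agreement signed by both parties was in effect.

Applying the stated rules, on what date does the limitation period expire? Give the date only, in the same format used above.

June 8, 2020

The claim did not accrue until Saldana discovered the injury on May 15, 2015; the January 13, 2013 act date does not start the clock under the stated rule.
Adding the 4 years base period to May 15, 2015 gives a deadline of May 15, 2019, before any tolling.
The plaintiff's legal incapacity from October 8, 2016 to November 2, 2017 tolled the period for 390 days, extending the deadline to June 8, 2020.
The written tolling agreement starting November 6, 2020 came too late — the period had run on June 8, 2020 — and so does not extend the deadline.
None of the other events listed affects the running of the period under the stated rules.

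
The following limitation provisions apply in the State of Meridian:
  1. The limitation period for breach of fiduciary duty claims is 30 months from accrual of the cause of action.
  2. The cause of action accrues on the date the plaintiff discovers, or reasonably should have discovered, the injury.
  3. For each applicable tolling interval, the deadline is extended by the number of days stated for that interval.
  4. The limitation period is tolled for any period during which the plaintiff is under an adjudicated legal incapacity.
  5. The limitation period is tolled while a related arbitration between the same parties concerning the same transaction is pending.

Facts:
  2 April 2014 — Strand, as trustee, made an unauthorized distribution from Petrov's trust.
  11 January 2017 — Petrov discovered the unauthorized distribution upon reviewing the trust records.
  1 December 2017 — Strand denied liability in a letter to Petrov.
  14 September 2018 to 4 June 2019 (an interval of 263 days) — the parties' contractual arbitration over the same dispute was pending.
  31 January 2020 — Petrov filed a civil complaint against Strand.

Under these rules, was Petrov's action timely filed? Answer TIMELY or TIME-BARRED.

The claim did not accrue until Petrov discovered the injury on 11 January 2017; the 2 April 2014 act date does not start the clock under the stated rule.
Adding the 30 months base period to 11 January 2017 gives a deadline of 11 July 2019, before any tolling.
The period was tolled for 263 days by the pending related arbitration (14 September 2018 to 4 June 2019), pushing the deadline to 30 March 2020.
The other events in the timeline have no effect on the limitation period under the stated rules.
The 31 January 2020 filing precedes the 30 March 2020 deadline; the claim is timely.

TIMELY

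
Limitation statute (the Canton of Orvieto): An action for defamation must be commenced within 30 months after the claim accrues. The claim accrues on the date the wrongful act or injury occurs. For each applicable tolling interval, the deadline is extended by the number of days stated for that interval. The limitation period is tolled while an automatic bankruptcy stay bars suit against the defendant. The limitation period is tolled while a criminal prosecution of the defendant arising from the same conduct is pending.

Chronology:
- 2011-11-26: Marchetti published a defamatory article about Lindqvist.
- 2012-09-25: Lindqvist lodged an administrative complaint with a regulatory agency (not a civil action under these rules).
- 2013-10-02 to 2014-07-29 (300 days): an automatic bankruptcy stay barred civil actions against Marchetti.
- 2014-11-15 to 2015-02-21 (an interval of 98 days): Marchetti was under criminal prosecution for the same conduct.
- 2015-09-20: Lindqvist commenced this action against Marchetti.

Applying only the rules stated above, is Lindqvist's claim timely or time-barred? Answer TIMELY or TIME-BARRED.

TIME-BARRED

The claim accrued on 2011-11-26, when the wrongful act occurred.
Adding the 30 months base period to 2011-11-26 gives a deadline of 2014-05-26, before any tolling.
The period was tolled for 300 days by the automatic bankruptcy stay (2013-10-02 to 2014-07-29), pushing the deadline to 2015-03-22.
The pending criminal prosecution from 2014-11-15 to 2015-02-21 tolled the period for 98 days, extending the deadline to 2015-06-28.
None of the other events listed affects the running of the period under the stated rules.
Lindqvist filed on 2015-09-20, after the 2015-06-28 deadline, so the action is time-barred.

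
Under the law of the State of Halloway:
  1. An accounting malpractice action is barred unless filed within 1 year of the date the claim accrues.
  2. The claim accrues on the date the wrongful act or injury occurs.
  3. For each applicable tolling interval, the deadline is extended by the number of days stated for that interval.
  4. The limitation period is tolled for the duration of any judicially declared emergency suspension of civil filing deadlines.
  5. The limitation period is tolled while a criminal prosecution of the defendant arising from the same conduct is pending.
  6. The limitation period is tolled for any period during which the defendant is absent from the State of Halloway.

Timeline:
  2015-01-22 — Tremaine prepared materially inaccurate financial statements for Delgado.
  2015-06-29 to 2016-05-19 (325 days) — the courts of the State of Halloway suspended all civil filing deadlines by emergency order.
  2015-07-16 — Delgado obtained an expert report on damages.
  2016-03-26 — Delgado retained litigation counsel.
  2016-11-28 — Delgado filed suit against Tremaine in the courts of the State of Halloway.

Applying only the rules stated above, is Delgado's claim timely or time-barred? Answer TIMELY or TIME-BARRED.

The claim accrued on 2015-01-22, the date of the act.
1 year from 2015-01-22 is 2016-01-22.
The period was tolled for 325 days by the emergency suspension of filing deadlines (2015-06-29 to 2016-05-19), pushing the deadline to 2016-12-12.
The other events in the timeline have no effect on the limitation period under the stated rules.
Filing on 2016-11-28 beat the 2016-12-12 deadline — the action is timely.

TIMELY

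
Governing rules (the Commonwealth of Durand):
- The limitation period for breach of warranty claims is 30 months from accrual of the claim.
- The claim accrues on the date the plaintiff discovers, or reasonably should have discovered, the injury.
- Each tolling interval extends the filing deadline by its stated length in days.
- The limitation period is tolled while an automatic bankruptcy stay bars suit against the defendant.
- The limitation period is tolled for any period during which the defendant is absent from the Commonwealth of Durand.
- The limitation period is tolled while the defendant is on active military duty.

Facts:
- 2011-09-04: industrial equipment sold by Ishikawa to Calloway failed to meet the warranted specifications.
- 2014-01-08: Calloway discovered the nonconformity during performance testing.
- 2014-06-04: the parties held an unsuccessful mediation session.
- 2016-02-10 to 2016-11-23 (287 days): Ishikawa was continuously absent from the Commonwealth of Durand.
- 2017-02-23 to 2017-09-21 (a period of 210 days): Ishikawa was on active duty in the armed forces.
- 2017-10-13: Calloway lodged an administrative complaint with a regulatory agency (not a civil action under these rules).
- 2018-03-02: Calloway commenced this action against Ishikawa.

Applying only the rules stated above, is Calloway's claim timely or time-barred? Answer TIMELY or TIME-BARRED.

Under the discovery rule, the claim accrued on 2014-01-08, when Calloway discovered the injury — not on the 2011-09-04 date of the underlying act.
30 months from 2014-01-08 is 2016-07-08.
Because the defendant's absence from the jurisdiction ran from 2016-02-10 to 2016-11-23, the deadline is extended by 287 days to 2017-04-21.
The period was tolled for 210 days by the defendant's active military service (2017-02-23 to 2017-09-21), pushing the deadline to 2017-11-17.
Nothing else in the chronology tolls or restarts the period.
Calloway filed on 2018-03-02, after the 2017-11-17 deadline, so the action is time-barred.

TIME-BARRED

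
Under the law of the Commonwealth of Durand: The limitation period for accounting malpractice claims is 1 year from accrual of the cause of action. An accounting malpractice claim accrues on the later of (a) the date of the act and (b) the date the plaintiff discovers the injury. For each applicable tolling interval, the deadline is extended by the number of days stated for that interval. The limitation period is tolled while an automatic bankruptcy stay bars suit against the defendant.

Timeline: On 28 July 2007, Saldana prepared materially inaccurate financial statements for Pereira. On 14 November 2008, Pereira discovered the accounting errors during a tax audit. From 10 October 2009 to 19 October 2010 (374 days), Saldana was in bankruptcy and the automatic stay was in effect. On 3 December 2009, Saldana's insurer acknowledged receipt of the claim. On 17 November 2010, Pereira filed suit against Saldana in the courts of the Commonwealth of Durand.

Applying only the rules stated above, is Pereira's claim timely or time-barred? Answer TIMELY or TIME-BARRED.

TIMELY

Because discovery on 14 November 2008 post-dates the 28 July 2007 act, accrual under the later-of rule falls on 14 November 2008.
1 year from 14 November 2008 is 14 November 2009.
The automatic bankruptcy stay from 10 October 2009 to 19 October 2010 tolled the period for 374 days, extending the deadline to 23 November 2010.
None of the other events listed affects the running of the period under the stated rules.
Pereira filed on 17 November 2010, before the 23 November 2010 deadline, so the action is timely.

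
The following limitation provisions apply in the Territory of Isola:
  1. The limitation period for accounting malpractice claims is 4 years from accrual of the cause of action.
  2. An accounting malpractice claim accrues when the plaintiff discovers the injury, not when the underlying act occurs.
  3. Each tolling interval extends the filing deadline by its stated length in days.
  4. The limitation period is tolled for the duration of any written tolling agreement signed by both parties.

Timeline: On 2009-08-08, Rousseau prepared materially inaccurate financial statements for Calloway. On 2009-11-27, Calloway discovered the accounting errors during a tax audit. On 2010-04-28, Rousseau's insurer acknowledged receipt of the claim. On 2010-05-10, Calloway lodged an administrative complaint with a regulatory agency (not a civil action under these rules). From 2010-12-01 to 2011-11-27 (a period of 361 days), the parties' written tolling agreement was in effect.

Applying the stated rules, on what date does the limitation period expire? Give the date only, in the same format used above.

2014-11-23

Accrual is tied to discovery, so the period began on 2009-11-27 rather than on 2009-08-08 when the act occurred.
4 years from 2009-11-27 is 2013-11-27.
Because the written tolling agreement ran from 2010-12-01 to 2011-11-27, the deadline is extended by 361 days to 2014-11-23.
The other events in the timeline have no effect on the limitation period under the stated rules.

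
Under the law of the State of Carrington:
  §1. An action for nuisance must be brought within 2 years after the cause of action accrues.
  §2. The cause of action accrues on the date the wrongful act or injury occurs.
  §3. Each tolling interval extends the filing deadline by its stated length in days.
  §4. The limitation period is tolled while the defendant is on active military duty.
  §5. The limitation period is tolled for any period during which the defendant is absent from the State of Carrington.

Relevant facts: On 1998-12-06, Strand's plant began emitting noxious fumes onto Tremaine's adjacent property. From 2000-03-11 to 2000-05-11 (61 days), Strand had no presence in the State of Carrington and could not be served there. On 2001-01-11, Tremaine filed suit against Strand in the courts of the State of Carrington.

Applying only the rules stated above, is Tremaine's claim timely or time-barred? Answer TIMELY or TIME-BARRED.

The claim accrued on 1998-12-06, when the wrongful act occurred.
2 years from 1998-12-06 is 2000-12-06.
The defendant's absence from the jurisdiction from 2000-03-11 to 2000-05-11 tolled the period for 61 days, extending the deadline to 2001-02-05.
Tremaine filed on 2001-01-11, before the 2001-02-05 deadline, so the action is timely.

TIMELY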